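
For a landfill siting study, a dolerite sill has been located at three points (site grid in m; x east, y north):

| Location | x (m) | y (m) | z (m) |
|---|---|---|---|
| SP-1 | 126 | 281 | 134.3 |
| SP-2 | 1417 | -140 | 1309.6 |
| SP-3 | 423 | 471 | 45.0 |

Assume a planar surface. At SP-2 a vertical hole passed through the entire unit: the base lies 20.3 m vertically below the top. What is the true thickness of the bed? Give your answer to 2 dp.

12.08 m

Let the plane be z = a·x + b·y + c.
SP-2−SP-1: 1291a − 421b = 1175.3;  SP-3−SP-1: 297a + 190b = −89.3.
Solving gives a = 0.50148, b = −1.25389.
|∇z| = √(a²+b²) = 1.35046, so dip δ = arctan(1.35046) = 53.48°.
True thickness = vertical thickness × cos δ = 20.3 × cos 53.48° = 12.08 m.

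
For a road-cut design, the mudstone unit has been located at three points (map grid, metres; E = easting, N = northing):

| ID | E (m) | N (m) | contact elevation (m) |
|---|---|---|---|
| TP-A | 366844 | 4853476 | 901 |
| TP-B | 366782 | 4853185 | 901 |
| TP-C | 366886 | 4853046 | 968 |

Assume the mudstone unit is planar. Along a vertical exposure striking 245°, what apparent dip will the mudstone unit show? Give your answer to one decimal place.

Let the plane be z = a·E + b·N + c.
TP-B−TP-A: −62a − 291b = 0;  TP-C−TP-A: 42a − 430b = 67.
Solving gives a = 0.50144, b = −0.10684.
Unit vector along 245° is (sin 245°, cos 245°) = (-0.9063, -0.4226).
Slope in that direction = a·(-0.9063) + b·(-0.4226) = −0.40931.
Apparent dip = arctan|0.40931| = 22.3° (true dip is 27.1°, so apparent ≤ true as expected).

22.3°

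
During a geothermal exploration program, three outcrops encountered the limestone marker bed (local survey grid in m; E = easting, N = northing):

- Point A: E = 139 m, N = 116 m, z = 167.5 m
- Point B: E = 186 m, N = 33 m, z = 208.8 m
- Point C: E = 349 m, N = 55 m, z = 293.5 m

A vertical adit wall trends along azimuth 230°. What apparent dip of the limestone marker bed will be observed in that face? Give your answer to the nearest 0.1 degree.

Two edge vectors: Point A→Point B = (47, -83, 41.3), Point A→Point C = (210, -61, 126).
Normal n = (Point A→Point B) × (Point A→Point C) = (-7938.7, 2751, 14563).
So ∂z/∂E = −n_x/n_z = 0.54513 and ∂z/∂N = −n_y/n_z = −0.18890.
Unit vector along 230° is (sin 230°, cos 230°) = (-0.7660, -0.6428).
Slope in that direction = a·(-0.7660) + b·(-0.6428) = −0.29617.
Apparent dip = arctan|0.29617| = 16.5° (true dip is 30.0°, so apparent ≤ true as expected).

16.5°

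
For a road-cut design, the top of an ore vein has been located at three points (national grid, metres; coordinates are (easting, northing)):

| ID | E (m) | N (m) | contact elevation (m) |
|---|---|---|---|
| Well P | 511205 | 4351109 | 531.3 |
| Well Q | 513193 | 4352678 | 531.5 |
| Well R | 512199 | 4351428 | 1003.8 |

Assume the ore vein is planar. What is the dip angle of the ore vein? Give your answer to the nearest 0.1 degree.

52.3°

Let the plane be z = a·E + b·N + c.
Well Q−Well P: 1988a + 1569b = 0.2;  Well R−Well P: 994a + 319b = 472.5.
Solving gives a = 0.80103, b = −1.01482.
Gradient magnitude |∇z| = √(a² + b²) = √(0.64166 + 1.02987) = 1.29287.
True dip = arctan(1.29287) = 52.3°, dipping toward NW (azimuth ≈ 322°).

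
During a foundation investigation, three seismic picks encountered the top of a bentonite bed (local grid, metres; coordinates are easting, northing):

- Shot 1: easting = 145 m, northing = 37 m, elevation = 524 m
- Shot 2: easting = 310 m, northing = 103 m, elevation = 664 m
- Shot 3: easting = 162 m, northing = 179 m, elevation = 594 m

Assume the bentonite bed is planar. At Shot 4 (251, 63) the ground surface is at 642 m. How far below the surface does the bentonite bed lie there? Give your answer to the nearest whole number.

35 m

Let the plane be z = a·easting + b·northing + c.
Shot 2−Shot 1: 165a + 66b = 140;  Shot 3−Shot 1: 17a + 142b = 70.
Solving gives a = 0.68406, b = 0.41106.
Then c = 524 − a·145 − b·37 = 409.60.
At (251, 63): z_contact = 171.7 + 25.9 + 409.60 = 607.2 m.
Depth below ground = 642 − 607.2 = 35 m.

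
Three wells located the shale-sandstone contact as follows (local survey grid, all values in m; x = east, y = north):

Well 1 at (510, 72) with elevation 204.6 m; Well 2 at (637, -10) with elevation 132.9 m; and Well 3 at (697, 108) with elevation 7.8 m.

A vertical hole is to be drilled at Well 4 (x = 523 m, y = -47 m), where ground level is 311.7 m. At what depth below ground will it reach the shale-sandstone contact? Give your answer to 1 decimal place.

Two edge vectors: Well 1→Well 2 = (127, -82, -71.7), Well 1→Well 3 = (187, 36, -196.8).
Normal n = (Well 1→Well 2) × (Well 1→Well 3) = (18718.8, 11585.7, 19906).
So ∂z/∂x = −n_x/n_z = −0.94036 and ∂z/∂y = −n_y/n_z = −0.58202.
Intercept c from Well 1: 204.6 + 479.58 + 41.91 = 726.09.
At (523, -47): z_contact = −491.81 + 27.35 + 726.09 = 261.64 m.
Depth below ground = 311.7 − 261.64 = 50.1 m.

50.1 m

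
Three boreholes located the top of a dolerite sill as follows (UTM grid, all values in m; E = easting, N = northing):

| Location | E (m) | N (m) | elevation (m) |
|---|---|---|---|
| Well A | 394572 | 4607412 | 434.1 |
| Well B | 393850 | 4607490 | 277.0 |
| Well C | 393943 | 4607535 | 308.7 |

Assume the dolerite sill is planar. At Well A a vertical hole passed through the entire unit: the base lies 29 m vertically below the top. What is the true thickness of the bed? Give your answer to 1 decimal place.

27.6 m

Two edge vectors: Well A→Well B = (-722, 78, -157.1), Well A→Well C = (-629, 123, -125.4).
Normal n = (Well A→Well B) × (Well A→Well C) = (9542.1, 8277.1, -39744).
So ∂z/∂E = −n_x/n_z = 0.24009 and ∂z/∂N = −n_y/n_z = 0.20826.
|∇z| = √(a²+b²) = 0.31783, so dip δ = arctan(0.31783) = 17.63°.
True thickness = vertical thickness × cos δ = 29 × cos 17.63° = 27.6 m.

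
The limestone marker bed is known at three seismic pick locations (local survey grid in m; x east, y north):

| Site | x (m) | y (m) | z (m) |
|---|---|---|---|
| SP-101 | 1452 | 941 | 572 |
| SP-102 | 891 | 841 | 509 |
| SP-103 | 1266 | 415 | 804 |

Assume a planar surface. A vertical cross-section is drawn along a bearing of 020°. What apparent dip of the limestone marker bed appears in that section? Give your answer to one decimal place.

Two edge vectors: SP-101→SP-102 = (-561, -100, -63), SP-101→SP-103 = (-186, -526, 232).
Normal n = (SP-101→SP-102) × (SP-101→SP-103) = (-56338, 141870, 276486).
So ∂z/∂x = −n_x/n_z = 0.20376 and ∂z/∂y = −n_y/n_z = −0.51312.
Unit vector along 020° is (sin 20°, cos 20°) = (0.3420, 0.9397).
Slope in that direction = a·(0.3420) + b·(0.9397) = −0.41248.
Apparent dip = arctan|0.41248| = 22.4° (true dip is 28.9°, so apparent ≤ true as expected).

22.4°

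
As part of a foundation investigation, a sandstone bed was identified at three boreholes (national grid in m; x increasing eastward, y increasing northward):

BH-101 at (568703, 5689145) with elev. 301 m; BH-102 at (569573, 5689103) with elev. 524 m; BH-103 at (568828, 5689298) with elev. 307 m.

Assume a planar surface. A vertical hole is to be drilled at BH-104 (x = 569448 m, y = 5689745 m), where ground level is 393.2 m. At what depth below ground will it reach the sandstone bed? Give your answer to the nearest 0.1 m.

Let the plane be z = a·x + b·y + c.
BH-102−BH-101: 870a − 42b = 223;  BH-103−BH-101: 125a + 153b = 6.
Solving gives a = 0.248417173, b = −0.163739520.
Then c = 301 − a·568703 − b·5689145 = 790563.28.
At (569448, 5689745): z_contact = 141460.66 − 931636.12 + 790563.28 = 387.83 m.
Depth below ground = 393.2 − 387.83 = 5.4 m.

5.4 m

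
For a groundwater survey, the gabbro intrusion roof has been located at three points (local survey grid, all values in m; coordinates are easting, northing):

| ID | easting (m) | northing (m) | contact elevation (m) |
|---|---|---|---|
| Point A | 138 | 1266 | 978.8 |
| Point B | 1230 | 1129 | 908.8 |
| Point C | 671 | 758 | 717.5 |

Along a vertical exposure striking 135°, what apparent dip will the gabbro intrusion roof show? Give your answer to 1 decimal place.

Let the plane be z = a·easting + b·northing + c.
Point B−Point A: 1092a − 137b = −70;  Point C−Point A: 533a − 508b = −261.3.
Solving gives a = 0.00049, b = 0.51489.
Unit vector along 135° is (sin 135°, cos 135°) = (0.7071, -0.7071).
Slope in that direction = a·(0.7071) + b·(-0.7071) = −0.36373.
Apparent dip = arctan|0.36373| = 20.0° (true dip is 27.2°, so apparent ≤ true as expected).

20.0°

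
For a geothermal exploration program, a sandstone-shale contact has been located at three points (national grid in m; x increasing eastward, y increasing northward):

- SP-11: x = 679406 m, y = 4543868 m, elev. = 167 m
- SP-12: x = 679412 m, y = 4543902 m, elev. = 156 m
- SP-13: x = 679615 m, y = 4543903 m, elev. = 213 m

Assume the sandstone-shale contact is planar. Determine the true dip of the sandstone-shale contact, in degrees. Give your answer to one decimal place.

25.1°

Let the plane be z = a·x + b·y + c.
SP-12−SP-11: 6a + 34b = −11;  SP-13−SP-11: 209a + 35b = 46.
Solving gives a = 0.28263, b = −0.37340.
Gradient magnitude |∇z| = √(a² + b²) = √(0.07988 + 0.13943) = 0.46830.
True dip = arctan(0.46830) = 25.1°, dipping toward NW (azimuth ≈ 323°).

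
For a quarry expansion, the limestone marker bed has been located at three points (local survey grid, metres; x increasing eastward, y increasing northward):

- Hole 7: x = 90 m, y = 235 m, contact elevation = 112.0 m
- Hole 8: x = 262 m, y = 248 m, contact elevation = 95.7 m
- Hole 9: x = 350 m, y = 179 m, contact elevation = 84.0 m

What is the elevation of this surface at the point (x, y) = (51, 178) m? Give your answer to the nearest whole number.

113 m

Let the plane be z = a·x + b·y + c.
Hole 8−Hole 7: 172a + 13b = −16.3;  Hole 9−Hole 7: 260a − 56b = −28.
Solving gives a = −0.09812, b = 0.04442.
Then c = 112 − a·90 − b·235 = 110.39.
At (51, 178): z = −5.0 + 7.9 + 110.39 = 113.3 m.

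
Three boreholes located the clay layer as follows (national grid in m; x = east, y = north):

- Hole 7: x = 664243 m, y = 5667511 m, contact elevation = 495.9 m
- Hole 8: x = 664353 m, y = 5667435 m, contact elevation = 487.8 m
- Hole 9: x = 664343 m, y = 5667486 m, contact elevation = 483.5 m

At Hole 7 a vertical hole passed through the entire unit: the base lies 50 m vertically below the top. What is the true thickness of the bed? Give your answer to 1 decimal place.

49.1 m

Let the plane be z = a·x + b·y + c.
Hole 8−Hole 7: 110a − 76b = −8.1;  Hole 9−Hole 7: 100a − 25b = −12.4.
Solving gives a = −0.15256, b = −0.11423.
|∇z| = √(a²+b²) = 0.19058, so dip δ = arctan(0.19058) = 10.79°.
True thickness = vertical thickness × cos δ = 50 × cos 10.79° = 49.1 m.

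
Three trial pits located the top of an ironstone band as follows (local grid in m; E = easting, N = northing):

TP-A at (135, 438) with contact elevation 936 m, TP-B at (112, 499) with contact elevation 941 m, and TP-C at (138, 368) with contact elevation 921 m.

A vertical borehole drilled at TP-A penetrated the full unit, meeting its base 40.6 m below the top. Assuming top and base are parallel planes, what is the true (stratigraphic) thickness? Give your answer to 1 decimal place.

Two edge vectors: TP-A→TP-B = (-23, 61, 5), TP-A→TP-C = (3, -70, -15).
Normal n = (TP-A→TP-B) × (TP-A→TP-C) = (-565, -330, 1427).
So ∂z/∂E = −n_x/n_z = 0.39594 and ∂z/∂N = −n_y/n_z = 0.23125.
|∇z| = √(a²+b²) = 0.45852, so dip δ = arctan(0.45852) = 24.63°.
True thickness = vertical thickness × cos δ = 40.6 × cos 24.63° = 36.9 m.

36.9 m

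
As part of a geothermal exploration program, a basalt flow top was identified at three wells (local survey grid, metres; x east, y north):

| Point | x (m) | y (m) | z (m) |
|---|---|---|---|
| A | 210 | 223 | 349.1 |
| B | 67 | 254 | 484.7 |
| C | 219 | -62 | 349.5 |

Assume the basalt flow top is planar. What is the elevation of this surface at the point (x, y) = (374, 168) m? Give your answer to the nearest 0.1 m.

Two edge vectors: A→B = (-143, 31, 135.6), A→C = (9, -285, 0.4).
Normal n = (A→B) × (A→C) = (38658.4, 1277.6, 40476).
So ∂z/∂x = −n_x/n_z = −0.95509 and ∂z/∂y = −n_y/n_z = −0.03156.
Intercept c from A: 349.1 + 200.57 + 7.04 = 556.71.
At (374, 168): z = −357.2 − 5.3 + 556.71 = 194.2 m.

194.2 m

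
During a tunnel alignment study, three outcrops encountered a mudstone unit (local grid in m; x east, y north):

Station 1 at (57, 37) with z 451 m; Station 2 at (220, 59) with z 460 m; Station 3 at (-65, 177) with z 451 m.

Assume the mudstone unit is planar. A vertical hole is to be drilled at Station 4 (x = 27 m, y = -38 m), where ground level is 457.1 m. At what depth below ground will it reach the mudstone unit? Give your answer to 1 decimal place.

10.8 m

Let the plane be z = a·x + b·y + c.
Station 2−Station 1: 163a + 22b = 9;  Station 3−Station 1: −122a + 140b = 0.
Solving gives a = 0.04940, b = 0.04305.
Then c = 451 − a·57 − b·37 = 446.59.
At (27, -38): z_contact = 1.33 − 1.64 + 446.59 = 446.29 m.
Depth below ground = 457.1 − 446.29 = 10.8 m.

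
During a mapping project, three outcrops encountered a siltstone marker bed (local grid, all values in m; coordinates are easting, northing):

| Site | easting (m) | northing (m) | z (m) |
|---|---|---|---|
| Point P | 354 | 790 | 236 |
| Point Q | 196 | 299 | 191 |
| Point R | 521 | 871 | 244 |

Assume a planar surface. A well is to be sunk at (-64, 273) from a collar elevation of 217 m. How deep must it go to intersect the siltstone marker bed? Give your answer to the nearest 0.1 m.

29.4 m

Two edge vectors: Point P→Point Q = (-158, -491, -45), Point P→Point R = (167, 81, 8).
Normal n = (Point P→Point Q) × (Point P→Point R) = (-283, -6251, 69199).
So ∂z/∂easting = −n_x/n_z = 0.00409 and ∂z/∂northing = −n_y/n_z = 0.09033.
Intercept c from Point P: 236 − 1.45 − 71.36 = 163.19.
At (-64, 273): z_contact = −0.26 + 24.66 + 163.19 = 187.59 m.
Depth below ground = 217 − 187.59 = 29.4 m.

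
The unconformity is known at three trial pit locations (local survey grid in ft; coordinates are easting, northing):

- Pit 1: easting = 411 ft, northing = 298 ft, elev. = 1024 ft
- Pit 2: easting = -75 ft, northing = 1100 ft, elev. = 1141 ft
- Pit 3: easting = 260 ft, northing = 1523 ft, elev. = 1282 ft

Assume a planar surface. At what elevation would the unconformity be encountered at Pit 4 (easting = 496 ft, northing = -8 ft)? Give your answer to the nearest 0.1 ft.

Two edge vectors: Pit 1→Pit 2 = (-486, 802, 117), Pit 1→Pit 3 = (-151, 1225, 258).
Normal n = (Pit 1→Pit 2) × (Pit 1→Pit 3) = (63591, 107721, -474248).
So ∂z/∂easting = −n_x/n_z = 0.134088 and ∂z/∂northing = −n_y/n_z = 0.227141.
Intercept c from Pit 1: 1024 − 55.11 − 67.69 = 901.20.
At (496, -8): z = 66.5 − 1.8 + 901.20 = 965.9 ft.

965.9 ft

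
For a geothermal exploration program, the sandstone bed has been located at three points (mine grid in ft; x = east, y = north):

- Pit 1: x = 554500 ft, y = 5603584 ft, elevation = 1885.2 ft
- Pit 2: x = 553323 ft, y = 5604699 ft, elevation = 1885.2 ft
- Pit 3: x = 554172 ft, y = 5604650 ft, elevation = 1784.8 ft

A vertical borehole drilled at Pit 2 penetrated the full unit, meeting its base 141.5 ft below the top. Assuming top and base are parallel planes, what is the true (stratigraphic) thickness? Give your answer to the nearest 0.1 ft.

Two edge vectors: Pit 1→Pit 2 = (-1177, 1115, 0), Pit 1→Pit 3 = (-328, 1066, -100.4).
Normal n = (Pit 1→Pit 2) × (Pit 1→Pit 3) = (-111946, -118170.8, -888962).
So ∂z/∂x = −n_x/n_z = −0.12593 and ∂z/∂y = −n_y/n_z = −0.13293.
|∇z| = √(a²+b²) = 0.18311, so dip δ = arctan(0.18311) = 10.38°.
True thickness = vertical thickness × cos δ = 141.5 × cos 10.38° = 139.2 ft.

139.2 ft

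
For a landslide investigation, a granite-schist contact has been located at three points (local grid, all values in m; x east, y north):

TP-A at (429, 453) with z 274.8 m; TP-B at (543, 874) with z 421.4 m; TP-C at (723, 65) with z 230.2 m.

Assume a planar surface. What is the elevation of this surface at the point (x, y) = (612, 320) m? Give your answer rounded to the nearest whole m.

278 m

Two edge vectors: TP-A→TP-B = (114, 421, 146.6), TP-A→TP-C = (294, -388, -44.6).
Normal n = (TP-A→TP-B) × (TP-A→TP-C) = (38104.2, 48184.8, -168006).
So ∂z/∂x = −n_x/n_z = 0.22680 and ∂z/∂y = −n_y/n_z = 0.28680.
Intercept c from TP-A: 274.8 − 97.30 − 129.92 = 47.58.
At (612, 320): z = 138.8 + 91.8 + 47.58 = 278.2 m.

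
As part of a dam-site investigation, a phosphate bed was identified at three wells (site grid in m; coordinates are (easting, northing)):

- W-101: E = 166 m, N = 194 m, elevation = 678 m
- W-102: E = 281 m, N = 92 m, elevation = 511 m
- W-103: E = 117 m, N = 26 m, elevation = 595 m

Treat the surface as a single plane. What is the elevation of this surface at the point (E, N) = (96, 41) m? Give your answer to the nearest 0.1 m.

Two edge vectors: W-101→W-102 = (115, -102, -167), W-101→W-103 = (-49, -168, -83).
Normal n = (W-101→W-102) × (W-101→W-103) = (-19590, 17728, -24318).
So ∂z/∂E = −n_x/n_z = −0.80558 and ∂z/∂N = −n_y/n_z = 0.72901.
Intercept c from W-101: 678 + 133.73 − 141.43 = 670.30.
At (96, 41): z = −77.3 + 29.9 + 670.30 = 622.9 m.

622.9 m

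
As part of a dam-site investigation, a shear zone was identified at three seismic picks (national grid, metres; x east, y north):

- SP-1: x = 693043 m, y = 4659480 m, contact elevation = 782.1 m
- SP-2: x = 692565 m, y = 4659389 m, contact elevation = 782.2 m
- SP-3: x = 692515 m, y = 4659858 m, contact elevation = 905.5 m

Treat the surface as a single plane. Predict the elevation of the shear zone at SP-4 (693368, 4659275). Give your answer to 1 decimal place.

Two edge vectors: SP-1→SP-2 = (-478, -91, 0.1), SP-1→SP-3 = (-528, 378, 123.4).
Normal n = (SP-1→SP-2) × (SP-1→SP-3) = (-11267.2, 58932.4, -228732).
So ∂z/∂x = −n_x/n_z = −0.049259395 and ∂z/∂y = −n_y/n_z = 0.257648252.
Intercept c from SP-1: 782.1 + 34138.88 − 1200506.88 = −1165585.90.
At (693368, 4659275): z = −34154.9 + 1200454.1 − 1165585.90 = 713.3 m.

713.3 m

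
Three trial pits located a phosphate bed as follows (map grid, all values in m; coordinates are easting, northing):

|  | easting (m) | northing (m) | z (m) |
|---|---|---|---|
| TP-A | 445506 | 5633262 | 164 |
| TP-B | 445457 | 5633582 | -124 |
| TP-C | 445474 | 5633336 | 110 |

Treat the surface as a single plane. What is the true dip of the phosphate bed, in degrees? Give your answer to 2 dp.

Two edge vectors: TP-A→TP-B = (-49, 320, -288), TP-A→TP-C = (-32, 74, -54).
Normal n = (TP-A→TP-B) × (TP-A→TP-C) = (4032, 6570, 6614).
So ∂z/∂easting = −n_x/n_z = −0.60962 and ∂z/∂northing = −n_y/n_z = −0.99335.
Gradient magnitude |∇z| = √(a² + b²) = √(0.37163 + 0.98674) = 1.16549.
True dip = arctan(1.16549) = 49.37°, dipping toward NNE (azimuth ≈ 032°).

49.37°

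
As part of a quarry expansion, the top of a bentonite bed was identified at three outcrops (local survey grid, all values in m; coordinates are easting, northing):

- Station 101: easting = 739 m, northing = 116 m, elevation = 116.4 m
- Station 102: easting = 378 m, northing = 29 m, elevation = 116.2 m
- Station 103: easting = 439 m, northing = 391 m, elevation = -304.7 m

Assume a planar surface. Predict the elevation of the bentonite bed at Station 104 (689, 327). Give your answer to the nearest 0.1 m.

-154.0 m

Let the plane be z = a·easting + b·northing + c.
Station 102−Station 101: −361a − 87b = −0.2;  Station 103−Station 101: −300a + 275b = −421.1.
Solving gives a = 0.29265, b = −1.21202.
Then c = 116.4 − a·739 − b·116 = 40.73.
At (689, 327): z = 201.6 − 396.3 + 40.73 = -154.0 m.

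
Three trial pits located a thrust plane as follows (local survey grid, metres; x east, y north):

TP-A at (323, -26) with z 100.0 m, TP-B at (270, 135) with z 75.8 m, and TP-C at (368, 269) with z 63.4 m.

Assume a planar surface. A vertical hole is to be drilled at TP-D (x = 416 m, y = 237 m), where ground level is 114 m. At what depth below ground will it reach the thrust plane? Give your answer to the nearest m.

44 m

Two edge vectors: TP-A→TP-B = (-53, 161, -24.2), TP-A→TP-C = (45, 295, -36.6).
Normal n = (TP-A→TP-B) × (TP-A→TP-C) = (1246.4, -3028.8, -22880).
So ∂z/∂x = −n_x/n_z = 0.05448 and ∂z/∂y = −n_y/n_z = −0.13238.
Intercept c from TP-A: 100 − 17.60 − 3.44 = 78.96.
At (416, 237): z_contact = 22.7 − 31.4 + 78.96 = 70.3 m.
Depth below ground = 114 − 70.3 = 44 m.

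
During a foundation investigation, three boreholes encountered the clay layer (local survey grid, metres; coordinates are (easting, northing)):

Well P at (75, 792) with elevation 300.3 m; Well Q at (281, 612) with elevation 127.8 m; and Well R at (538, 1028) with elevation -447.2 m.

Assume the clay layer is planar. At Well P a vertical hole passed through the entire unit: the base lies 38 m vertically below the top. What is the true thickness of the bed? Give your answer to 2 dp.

21.65 m

Two edge vectors: Well P→Well Q = (206, -180, -172.5), Well P→Well R = (463, 236, -747.5).
Normal n = (Well P→Well Q) × (Well P→Well R) = (175260, 74117.5, 131956).
So ∂z/∂E = −n_x/n_z = −1.32817 and ∂z/∂N = −n_y/n_z = −0.56168.
|∇z| = √(a²+b²) = 1.44206, so dip δ = arctan(1.44206) = 55.26°.
True thickness = vertical thickness × cos δ = 38 × cos 55.26° = 21.65 m.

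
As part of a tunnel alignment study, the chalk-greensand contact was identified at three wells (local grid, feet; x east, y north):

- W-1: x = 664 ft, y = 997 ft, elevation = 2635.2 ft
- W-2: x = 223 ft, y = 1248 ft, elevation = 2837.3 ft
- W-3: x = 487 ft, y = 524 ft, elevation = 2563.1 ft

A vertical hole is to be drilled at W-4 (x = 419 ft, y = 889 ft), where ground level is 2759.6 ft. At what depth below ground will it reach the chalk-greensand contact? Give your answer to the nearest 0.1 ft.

Two edge vectors: W-1→W-2 = (-441, 251, 202.1), W-1→W-3 = (-177, -473, -72.1).
Normal n = (W-1→W-2) × (W-1→W-3) = (77496.2, -67567.8, 253020).
So ∂z/∂x = −n_x/n_z = −0.306285 and ∂z/∂y = −n_y/n_z = 0.267045.
Intercept c from W-1: 2635.2 + 203.37 − 266.24 = 2572.33.
At (419, 889): z_contact = −128.33 + 237.40 + 2572.33 = 2681.40 ft.
Depth below ground = 2759.6 − 2681.40 = 78.2 ft.

78.2 ft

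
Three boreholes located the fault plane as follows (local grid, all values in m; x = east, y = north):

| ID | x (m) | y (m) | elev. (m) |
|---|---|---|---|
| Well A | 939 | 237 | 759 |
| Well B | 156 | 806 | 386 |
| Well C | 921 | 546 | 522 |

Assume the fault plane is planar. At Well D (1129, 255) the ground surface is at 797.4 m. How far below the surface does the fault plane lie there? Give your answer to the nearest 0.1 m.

Two edge vectors: Well A→Well B = (-783, 569, -373), Well A→Well C = (-18, 309, -237).
Normal n = (Well A→Well B) × (Well A→Well C) = (-19596, -178857, -231705).
So ∂z/∂x = −n_x/n_z = −0.084573 and ∂z/∂y = −n_y/n_z = −0.771917.
Intercept c from Well A: 759 + 79.41 + 182.94 = 1021.36.
At (1129, 255): z_contact = −95.48 − 196.84 + 1021.36 = 729.04 m.
Depth below ground = 797.4 − 729.04 = 68.4 m.

68.4 m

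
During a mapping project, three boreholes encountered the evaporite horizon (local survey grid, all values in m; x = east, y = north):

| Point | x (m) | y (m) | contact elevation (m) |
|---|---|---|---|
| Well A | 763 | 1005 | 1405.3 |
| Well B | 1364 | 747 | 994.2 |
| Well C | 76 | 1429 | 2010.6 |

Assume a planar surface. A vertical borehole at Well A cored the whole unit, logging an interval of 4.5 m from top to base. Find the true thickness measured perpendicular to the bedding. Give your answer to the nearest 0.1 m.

3.1 m

Two edge vectors: Well A→Well B = (601, -258, -411.1), Well A→Well C = (-687, 424, 605.3).
Normal n = (Well A→Well B) × (Well A→Well C) = (18139, -81359.6, 77578).
So ∂z/∂x = −n_x/n_z = −0.23382 and ∂z/∂y = −n_y/n_z = 1.04875.
|∇z| = √(a²+b²) = 1.07449, so dip δ = arctan(1.07449) = 47.06°.
True thickness = vertical thickness × cos δ = 4.5 × cos 47.06° = 3.1 m.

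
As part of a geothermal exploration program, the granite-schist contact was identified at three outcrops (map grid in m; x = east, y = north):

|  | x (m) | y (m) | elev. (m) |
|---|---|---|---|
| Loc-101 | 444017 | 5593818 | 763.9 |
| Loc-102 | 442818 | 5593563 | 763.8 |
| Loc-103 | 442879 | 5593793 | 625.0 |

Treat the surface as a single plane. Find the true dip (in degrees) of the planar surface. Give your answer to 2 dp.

33.18°

Two edge vectors: Loc-101→Loc-102 = (-1199, -255, -0.1), Loc-101→Loc-103 = (-1138, -25, -138.9).
Normal n = (Loc-101→Loc-102) × (Loc-101→Loc-103) = (35417, -166427.3, -260215).
So ∂z/∂x = −n_x/n_z = 0.13611 and ∂z/∂y = −n_y/n_z = −0.63958.
Gradient magnitude |∇z| = √(a² + b²) = √(0.01853 + 0.40906) = 0.65390.
True dip = arctan(0.65390) = 33.18°, dipping toward NNW (azimuth ≈ 348°).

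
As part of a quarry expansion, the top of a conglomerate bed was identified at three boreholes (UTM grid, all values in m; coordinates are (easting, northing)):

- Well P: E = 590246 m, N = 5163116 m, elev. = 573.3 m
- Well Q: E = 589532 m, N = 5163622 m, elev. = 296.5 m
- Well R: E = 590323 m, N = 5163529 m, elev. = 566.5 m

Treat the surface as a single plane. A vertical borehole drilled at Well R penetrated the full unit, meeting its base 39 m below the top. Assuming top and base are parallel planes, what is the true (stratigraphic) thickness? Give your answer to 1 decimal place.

Let the plane be z = a·E + b·N + c.
Well Q−Well P: −714a + 506b = −276.8;  Well R−Well P: 77a + 413b = −6.8.
Solving gives a = 0.33212, b = −0.07839.
|∇z| = √(a²+b²) = 0.34125, so dip δ = arctan(0.34125) = 18.84°.
True thickness = vertical thickness × cos δ = 39 × cos 18.84° = 36.9 m.

36.9 m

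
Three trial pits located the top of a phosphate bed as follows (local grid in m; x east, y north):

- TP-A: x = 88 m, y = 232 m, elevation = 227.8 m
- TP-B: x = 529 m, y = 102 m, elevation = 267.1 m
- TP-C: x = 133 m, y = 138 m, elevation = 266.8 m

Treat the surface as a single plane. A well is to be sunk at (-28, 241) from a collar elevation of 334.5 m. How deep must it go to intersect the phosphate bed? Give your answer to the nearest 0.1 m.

Let the plane be z = a·x + b·y + c.
TP-B−TP-A: 441a − 130b = 39.3;  TP-C−TP-A: 45a − 94b = 39.
Solving gives a = −0.03864, b = −0.43339.
Then c = 227.8 − a·88 − b·232 = 331.75.
At (-28, 241): z_contact = 1.08 − 104.45 + 331.75 = 228.38 m.
Depth below ground = 334.5 − 228.38 = 106.1 m.

106.1 m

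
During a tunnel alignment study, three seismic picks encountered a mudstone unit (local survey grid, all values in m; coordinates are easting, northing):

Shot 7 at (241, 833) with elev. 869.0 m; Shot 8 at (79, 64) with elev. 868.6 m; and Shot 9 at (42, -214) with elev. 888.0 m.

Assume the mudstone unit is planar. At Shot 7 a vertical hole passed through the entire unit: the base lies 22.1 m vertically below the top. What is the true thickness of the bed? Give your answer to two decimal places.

Let the plane be z = a·easting + b·northing + c.
Shot 8−Shot 7: −162a − 769b = −0.4;  Shot 9−Shot 7: −199a − 1047b = 19.
Solving gives a = 0.90634, b = −0.19041.
|∇z| = √(a²+b²) = 0.92612, so dip δ = arctan(0.92612) = 42.80°.
True thickness = vertical thickness × cos δ = 22.1 × cos 42.80° = 16.21 m.

16.21 m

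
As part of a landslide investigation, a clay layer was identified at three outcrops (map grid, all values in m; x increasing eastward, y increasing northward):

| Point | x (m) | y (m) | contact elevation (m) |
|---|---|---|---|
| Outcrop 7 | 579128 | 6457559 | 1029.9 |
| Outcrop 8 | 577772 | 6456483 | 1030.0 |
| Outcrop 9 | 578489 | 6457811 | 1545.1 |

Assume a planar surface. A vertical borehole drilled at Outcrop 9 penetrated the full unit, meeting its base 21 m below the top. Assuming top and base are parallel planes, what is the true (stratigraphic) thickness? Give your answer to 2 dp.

15.87 m

Let the plane be z = a·x + b·y + c.
Outcrop 8−Outcrop 7: −1356a − 1076b = 0.1;  Outcrop 9−Outcrop 7: −639a + 252b = 515.2.
Solving gives a = −0.53861, b = 0.67868.
|∇z| = √(a²+b²) = 0.86643, so dip δ = arctan(0.86643) = 40.91°.
True thickness = vertical thickness × cos δ = 21 × cos 40.91° = 15.87 m.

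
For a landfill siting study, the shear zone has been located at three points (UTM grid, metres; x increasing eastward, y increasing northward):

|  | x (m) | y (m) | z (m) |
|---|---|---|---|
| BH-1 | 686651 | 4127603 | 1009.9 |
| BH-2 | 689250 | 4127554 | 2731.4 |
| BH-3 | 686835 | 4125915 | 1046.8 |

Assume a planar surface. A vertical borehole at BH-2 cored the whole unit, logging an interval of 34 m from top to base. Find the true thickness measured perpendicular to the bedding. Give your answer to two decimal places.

28.31 m

Let the plane be z = a·x + b·y + c.
BH-2−BH-1: 2599a − 49b = 1721.5;  BH-3−BH-1: 184a − 1688b = 36.9.
Solving gives a = 0.66332, b = 0.05044.
|∇z| = √(a²+b²) = 0.66524, so dip δ = arctan(0.66524) = 33.63°.
True thickness = vertical thickness × cos δ = 34 × cos 33.63° = 28.31 m.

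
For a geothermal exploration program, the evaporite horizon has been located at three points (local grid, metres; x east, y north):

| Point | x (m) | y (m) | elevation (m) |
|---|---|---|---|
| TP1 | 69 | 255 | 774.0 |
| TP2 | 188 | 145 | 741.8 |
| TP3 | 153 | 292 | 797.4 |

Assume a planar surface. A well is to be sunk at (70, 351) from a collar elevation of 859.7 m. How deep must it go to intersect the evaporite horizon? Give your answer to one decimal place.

Two edge vectors: TP1→TP2 = (119, -110, -32.2), TP1→TP3 = (84, 37, 23.4).
Normal n = (TP1→TP2) × (TP1→TP3) = (-1382.6, -5489.4, 13643).
So ∂z/∂x = −n_x/n_z = 0.10134 and ∂z/∂y = −n_y/n_z = 0.40236.
Intercept c from TP1: 774 − 6.99 − 102.60 = 664.41.
At (70, 351): z_contact = 7.09 + 141.23 + 664.41 = 812.73 m.
Depth below ground = 859.7 − 812.73 = 47.0 m.

47.0 m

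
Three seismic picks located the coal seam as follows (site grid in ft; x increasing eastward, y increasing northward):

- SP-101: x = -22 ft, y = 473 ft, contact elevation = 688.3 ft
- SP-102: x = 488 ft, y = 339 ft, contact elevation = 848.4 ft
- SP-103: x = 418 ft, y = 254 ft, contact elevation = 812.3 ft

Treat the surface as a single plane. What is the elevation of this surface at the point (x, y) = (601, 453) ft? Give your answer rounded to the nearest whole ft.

904 ft

Two edge vectors: SP-101→SP-102 = (510, -134, 160.1), SP-101→SP-103 = (440, -219, 124).
Normal n = (SP-101→SP-102) × (SP-101→SP-103) = (18445.9, 7204, -52730).
So ∂z/∂x = −n_x/n_z = 0.34982 and ∂z/∂y = −n_y/n_z = 0.13662.
Intercept c from SP-101: 688.3 + 7.70 − 64.62 = 631.37.
At (601, 453): z = 210.2 + 61.9 + 631.37 = 903.5 ft.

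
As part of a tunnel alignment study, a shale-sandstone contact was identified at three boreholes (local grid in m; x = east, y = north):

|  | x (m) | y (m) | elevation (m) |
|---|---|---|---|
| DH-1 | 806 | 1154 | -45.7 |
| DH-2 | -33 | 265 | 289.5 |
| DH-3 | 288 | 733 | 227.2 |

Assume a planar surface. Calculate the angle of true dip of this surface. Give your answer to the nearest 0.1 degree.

Two edge vectors: DH-1→DH-2 = (-839, -889, 335.2), DH-1→DH-3 = (-518, -421, 272.9).
Normal n = (DH-1→DH-2) × (DH-1→DH-3) = (-101488.9, 55329.5, -107283).
So ∂z/∂x = −n_x/n_z = −0.94599 and ∂z/∂y = −n_y/n_z = 0.51573.
Gradient magnitude |∇z| = √(a² + b²) = √(0.89490 + 0.26598) = 1.07744.
True dip = arctan(1.07744) = 47.1°, dipping toward ESE (azimuth ≈ 119°).

47.1°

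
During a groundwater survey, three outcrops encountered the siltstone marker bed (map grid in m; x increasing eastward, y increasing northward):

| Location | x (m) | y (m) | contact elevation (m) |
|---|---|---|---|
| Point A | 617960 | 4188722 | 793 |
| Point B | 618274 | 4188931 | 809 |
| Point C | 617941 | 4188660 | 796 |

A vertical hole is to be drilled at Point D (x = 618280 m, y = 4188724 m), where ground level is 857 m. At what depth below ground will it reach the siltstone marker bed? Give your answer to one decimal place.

Two edge vectors: Point A→Point B = (314, 209, 16), Point A→Point C = (-19, -62, 3).
Normal n = (Point A→Point B) × (Point A→Point C) = (1619, -1246, -15497).
So ∂z/∂x = −n_x/n_z = 0.104471833 and ∂z/∂y = −n_y/n_z = −0.080402659.
Intercept c from Point A: 793 − 64559.41 + 336784.38 = 273017.97.
At (618280, 4188724): z_contact = 64592.85 − 336784.55 + 273017.97 = 826.27 m.
Depth below ground = 857 − 826.27 = 30.7 m.

30.7 m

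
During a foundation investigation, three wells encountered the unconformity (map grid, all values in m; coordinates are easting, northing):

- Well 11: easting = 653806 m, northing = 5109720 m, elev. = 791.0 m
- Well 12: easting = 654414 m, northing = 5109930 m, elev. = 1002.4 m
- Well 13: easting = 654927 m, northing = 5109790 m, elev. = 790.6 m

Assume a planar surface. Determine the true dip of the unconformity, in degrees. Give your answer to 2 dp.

50.95°

Two edge vectors: Well 11→Well 12 = (608, 210, 211.4), Well 11→Well 13 = (1121, 70, -0.4).
Normal n = (Well 11→Well 12) × (Well 11→Well 13) = (-14882, 237222.6, -192850).
So ∂z/∂easting = −n_x/n_z = −0.07717 and ∂z/∂northing = −n_y/n_z = 1.23009.
Gradient magnitude |∇z| = √(a² + b²) = √(0.00596 + 1.51312) = 1.23251.
True dip = arctan(1.23251) = 50.95°, dipping toward S (azimuth ≈ 176°).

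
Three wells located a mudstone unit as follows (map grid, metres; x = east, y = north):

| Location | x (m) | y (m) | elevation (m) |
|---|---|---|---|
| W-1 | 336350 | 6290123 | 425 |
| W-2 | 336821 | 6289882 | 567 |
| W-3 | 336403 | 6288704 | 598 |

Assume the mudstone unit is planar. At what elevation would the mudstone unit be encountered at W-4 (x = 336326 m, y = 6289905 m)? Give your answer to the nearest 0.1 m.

Let the plane be z = a·x + b·y + c.
W-2−W-1: 471a − 241b = 142;  W-3−W-1: 53a − 1419b = 173.
Solving gives a = 0.243762737, b = −0.112812244.
Then c = 425 − a·336350 − b·6290123 = 628038.30.
At (336326, 6289905): z = 81983.7 − 709578.3 + 628038.30 = 443.7 m.

443.7 m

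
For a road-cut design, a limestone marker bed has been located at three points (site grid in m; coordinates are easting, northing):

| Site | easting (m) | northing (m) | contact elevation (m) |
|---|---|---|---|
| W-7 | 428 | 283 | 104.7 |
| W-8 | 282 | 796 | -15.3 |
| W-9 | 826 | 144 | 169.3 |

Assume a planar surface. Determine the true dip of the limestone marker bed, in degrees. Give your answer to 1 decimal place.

12.8°

Let the plane be z = a·easting + b·northing + c.
W-8−W-7: −146a + 513b = −120;  W-9−W-7: 398a − 139b = 64.6.
Solving gives a = 0.08951, b = −0.20844.
Gradient magnitude |∇z| = √(a² + b²) = √(0.00801 + 0.04345) = 0.22685.
True dip = arctan(0.22685) = 12.8°, dipping toward NNW (azimuth ≈ 337°).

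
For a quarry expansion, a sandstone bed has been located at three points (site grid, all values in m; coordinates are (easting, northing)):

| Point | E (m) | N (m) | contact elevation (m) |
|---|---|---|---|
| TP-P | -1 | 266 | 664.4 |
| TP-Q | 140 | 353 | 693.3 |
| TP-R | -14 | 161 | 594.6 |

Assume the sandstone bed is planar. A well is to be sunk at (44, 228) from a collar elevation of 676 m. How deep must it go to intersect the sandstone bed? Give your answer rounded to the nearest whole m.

Let the plane be z = a·E + b·N + c.
TP-Q−TP-P: 141a + 87b = 28.9;  TP-R−TP-P: −13a − 105b = −69.8.
Solving gives a = −0.22218, b = 0.69227.
Then c = 664.4 − a·-1 − b·266 = 480.03.
At (44, 228): z_contact = −9.8 + 157.8 + 480.03 = 628.1 m.
Depth below ground = 676 − 628.1 = 48 m.

48 m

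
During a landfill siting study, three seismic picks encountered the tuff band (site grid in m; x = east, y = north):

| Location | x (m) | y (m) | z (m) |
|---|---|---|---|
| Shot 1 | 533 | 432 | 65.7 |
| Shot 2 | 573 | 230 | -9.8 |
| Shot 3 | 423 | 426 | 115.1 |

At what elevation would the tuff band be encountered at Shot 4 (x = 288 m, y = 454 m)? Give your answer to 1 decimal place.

185.7 m

Two edge vectors: Shot 1→Shot 2 = (40, -202, -75.5), Shot 1→Shot 3 = (-110, -6, 49.4).
Normal n = (Shot 1→Shot 2) × (Shot 1→Shot 3) = (-10431.8, 6329, -22460).
So ∂z/∂x = −n_x/n_z = −0.46446 and ∂z/∂y = −n_y/n_z = 0.28179.
Intercept c from Shot 1: 65.7 + 247.56 − 121.73 = 191.52.
At (288, 454): z = −133.8 + 127.9 + 191.52 = 185.7 m.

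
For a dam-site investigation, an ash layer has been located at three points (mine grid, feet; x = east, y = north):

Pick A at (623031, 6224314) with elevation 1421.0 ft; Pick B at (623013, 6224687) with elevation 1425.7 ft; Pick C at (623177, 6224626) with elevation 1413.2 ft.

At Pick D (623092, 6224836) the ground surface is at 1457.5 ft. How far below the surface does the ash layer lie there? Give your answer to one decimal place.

Let the plane be z = a·x + b·y + c.
Pick B−Pick A: −18a + 373b = 4.7;  Pick C−Pick A: 146a + 312b = −7.8.
Solving gives a = −0.072840164, b = 0.009085461.
Then c = 1421 − a·623031 − b·6224314 = −9748.08.
At (623092, 6224836): z_contact = −45386.12 + 56555.51 − 9748.08 = 1421.30 ft.
Depth below ground = 1457.5 − 1421.30 = 36.2 ft.

36.2 ft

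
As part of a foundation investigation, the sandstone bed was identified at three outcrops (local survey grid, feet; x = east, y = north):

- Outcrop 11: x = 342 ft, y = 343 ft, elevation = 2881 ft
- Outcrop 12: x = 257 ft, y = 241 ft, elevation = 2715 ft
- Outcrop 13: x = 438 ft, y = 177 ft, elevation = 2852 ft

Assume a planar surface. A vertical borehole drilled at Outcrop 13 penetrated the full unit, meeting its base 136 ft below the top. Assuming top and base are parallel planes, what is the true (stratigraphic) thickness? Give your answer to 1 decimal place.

83.5 ft

Two edge vectors: Outcrop 11→Outcrop 12 = (-85, -102, -166), Outcrop 11→Outcrop 13 = (96, -166, -29).
Normal n = (Outcrop 11→Outcrop 12) × (Outcrop 11→Outcrop 13) = (-24598, -18401, 23902).
So ∂z/∂x = −n_x/n_z = 1.02912 and ∂z/∂y = −n_y/n_z = 0.76985.
|∇z| = √(a²+b²) = 1.28521, so dip δ = arctan(1.28521) = 52.11°.
True thickness = vertical thickness × cos δ = 136 × cos 52.11° = 83.5 ft.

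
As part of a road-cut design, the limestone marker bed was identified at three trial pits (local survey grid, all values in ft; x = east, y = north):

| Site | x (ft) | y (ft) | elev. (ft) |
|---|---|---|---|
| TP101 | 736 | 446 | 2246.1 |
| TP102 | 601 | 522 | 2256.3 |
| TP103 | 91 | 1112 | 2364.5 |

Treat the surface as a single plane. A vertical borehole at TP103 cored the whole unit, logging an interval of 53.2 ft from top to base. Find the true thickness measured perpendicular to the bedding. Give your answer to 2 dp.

51.77 ft

Two edge vectors: TP101→TP102 = (-135, 76, 10.2), TP101→TP103 = (-645, 666, 118.4).
Normal n = (TP101→TP102) × (TP101→TP103) = (2205.2, 9405, -40890).
So ∂z/∂x = −n_x/n_z = 0.05393 and ∂z/∂y = −n_y/n_z = 0.23001.
|∇z| = √(a²+b²) = 0.23625, so dip δ = arctan(0.23625) = 13.29°.
True thickness = vertical thickness × cos δ = 53.2 × cos 13.29° = 51.77 ft.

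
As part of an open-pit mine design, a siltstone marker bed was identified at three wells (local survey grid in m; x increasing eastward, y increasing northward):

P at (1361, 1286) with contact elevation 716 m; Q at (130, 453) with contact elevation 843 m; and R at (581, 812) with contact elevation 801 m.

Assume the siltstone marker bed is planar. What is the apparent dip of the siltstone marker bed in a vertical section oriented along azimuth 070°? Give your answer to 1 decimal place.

Let the plane be z = a·x + b·y + c.
Q−P: −1231a − 833b = 127;  R−P: −780a − 474b = 85.
Solving gives a = −0.16012, b = 0.08416.
Unit vector along 070° is (sin 70°, cos 70°) = (0.9397, 0.3420).
Slope in that direction = a·(0.9397) + b·(0.3420) = −0.12168.
Apparent dip = arctan|0.12168| = 6.9° (true dip is 10.3°, so apparent ≤ true as expected).

6.9°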